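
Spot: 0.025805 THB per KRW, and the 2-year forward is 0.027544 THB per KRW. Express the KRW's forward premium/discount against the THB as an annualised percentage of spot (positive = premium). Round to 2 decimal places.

+3.37%

T = 2 years.
KRW trades forward at +6.73900% vs spot over the period.
Per annum: 0.0673900 / 2 = 0.033695 = 3.37%.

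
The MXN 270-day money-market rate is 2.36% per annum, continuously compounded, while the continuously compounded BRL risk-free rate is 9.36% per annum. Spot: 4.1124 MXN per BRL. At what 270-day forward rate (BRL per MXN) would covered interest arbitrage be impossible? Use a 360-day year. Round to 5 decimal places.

0.25627

T = 270/360 years.
MXN accumulates by e^(0.0236×270/360) = 1.0178576.
BRL growth factor: e^(0.0936×270/360) = 1.0727227.
CIP: F = S · (grow MXN)/(grow BRL) = 4.1124 × 1.0178576/1.0727227 = 3.902069 MXN per BRL.
Quoted the other way: 1/3.902069 = 0.25627 BRL per MXN.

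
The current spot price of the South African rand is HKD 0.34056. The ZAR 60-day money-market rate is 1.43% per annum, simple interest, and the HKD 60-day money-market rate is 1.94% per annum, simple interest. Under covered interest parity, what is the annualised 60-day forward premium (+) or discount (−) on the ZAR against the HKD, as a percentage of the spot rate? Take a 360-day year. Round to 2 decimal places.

T = 60/360 years.
CIP forward (HKD per ZAR) = 0.34056 × 1.0032333/1.0023833 = 0.34084879.
(F − S)/S ÷ T = (0.34084879 − 0.34056)/0.34056/(60/360) = 0.005088 → 0.51%.

+0.51%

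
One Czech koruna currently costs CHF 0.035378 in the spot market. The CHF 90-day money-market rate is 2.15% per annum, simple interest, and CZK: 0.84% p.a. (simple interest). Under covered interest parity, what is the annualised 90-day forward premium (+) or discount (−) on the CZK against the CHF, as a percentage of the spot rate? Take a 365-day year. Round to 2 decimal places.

+1.31%

T = 90/365 years.
CIP forward (CHF per CZK) = 0.035378 × 1.0053014/1.0020712 = 0.035492042.
Annualised premium = (F − S)/S × (1/T) = (0.035492042 − 0.035378)/0.035378 ÷ (90/365) = 1.31%.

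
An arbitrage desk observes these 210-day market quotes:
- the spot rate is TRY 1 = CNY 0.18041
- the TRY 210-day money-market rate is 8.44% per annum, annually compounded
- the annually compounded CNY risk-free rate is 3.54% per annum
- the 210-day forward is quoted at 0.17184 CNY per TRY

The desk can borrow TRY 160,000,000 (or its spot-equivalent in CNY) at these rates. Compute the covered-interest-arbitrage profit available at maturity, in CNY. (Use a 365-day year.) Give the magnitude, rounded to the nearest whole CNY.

T = 210/365 years.
Route A — deposit TRY, sell forward: 160,000,000 × 1.0477218927 × 0.17184 = CNY 28,806,484.81.
Route B — convert at spot, deposit CNY: 160,000,000 × 0.18041 × 1.0202165547 = CNY 29,449,162.98.
The quoted forward undervalues TRY, so borrow TRY, convert to CNY at spot, deposit the CNY at 3.54%, and buy TRY forward at 0.17184 to cover the loan.
Profit = 29,449,162.98 − 28,806,484.81 = CNY 642,678.

CNY 642,678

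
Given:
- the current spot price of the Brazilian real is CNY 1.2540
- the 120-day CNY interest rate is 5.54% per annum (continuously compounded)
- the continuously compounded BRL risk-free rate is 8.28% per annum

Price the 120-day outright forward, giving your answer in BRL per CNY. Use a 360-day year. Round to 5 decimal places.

0.80476

T = 120/360 years.
Growth of 1 CNY over T: e^(0.0554×120/360) = 1.0186382.
BRL accumulates by e^(0.0828×120/360) = 1.0279844.
CIP: F = S · (grow CNY)/(grow BRL) = 1.254 × 1.0186382/1.0279844 = 1.242599 CNY per BRL.
Invert for BRL per CNY: 1 / 1.242599 = 0.80476.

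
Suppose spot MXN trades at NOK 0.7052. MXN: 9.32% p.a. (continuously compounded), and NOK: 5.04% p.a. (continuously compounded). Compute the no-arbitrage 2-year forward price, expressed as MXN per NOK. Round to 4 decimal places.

1.5448

T = 2 years.
NOK growth factor: e^(0.0504×2) = 1.1060554.
MXN accumulates by e^(0.0932×2) = 1.2049041.
Forward (NOK per MXN) = 0.7052 × 1.1060554 / 1.2049041 = 0.6473463.
Invert for MXN per NOK: 1 / 0.6473463 = 1.5448.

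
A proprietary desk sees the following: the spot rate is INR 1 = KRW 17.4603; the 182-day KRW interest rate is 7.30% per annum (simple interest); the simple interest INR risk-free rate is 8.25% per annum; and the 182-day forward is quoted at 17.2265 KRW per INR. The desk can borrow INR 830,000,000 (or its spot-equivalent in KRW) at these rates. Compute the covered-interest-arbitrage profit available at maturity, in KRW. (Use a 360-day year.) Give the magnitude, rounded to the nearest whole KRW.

KRW 132,545,578

T = 182/360 years.
Keep in INR, deliver into the forward: 830,000,000·1.041708333333·17.2265 = KRW 14,894,340,541.45.
Swap to KRW now, deposit: 830,000,000·17.4603·1.036905555556 = KRW 15,026,886,119.49.
The quoted forward undervalues INR, so borrow INR, convert to KRW at spot, deposit the KRW at 7.30%, and buy INR forward at 17.2265 to cover the loan.
Profit = 15,026,886,119.49 − 14,894,340,541.45 = KRW 132,545,578.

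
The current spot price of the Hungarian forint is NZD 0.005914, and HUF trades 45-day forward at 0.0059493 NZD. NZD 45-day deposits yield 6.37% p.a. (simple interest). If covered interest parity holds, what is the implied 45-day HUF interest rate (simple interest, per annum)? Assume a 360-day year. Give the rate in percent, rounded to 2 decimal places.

1.59%

T = 45/360 years.
By CIP, F/S equals the NZD-to-HUF growth ratio: 0.0059493/0.005914 = 1.0059689.
The NZD side grows by 1 + 0.0637×45/360 = 1.0079625.
So the HUF growth factor = 1.0019818.
r = (1.0019818 − 1)/(45/360) = 0.015854 → 1.59%.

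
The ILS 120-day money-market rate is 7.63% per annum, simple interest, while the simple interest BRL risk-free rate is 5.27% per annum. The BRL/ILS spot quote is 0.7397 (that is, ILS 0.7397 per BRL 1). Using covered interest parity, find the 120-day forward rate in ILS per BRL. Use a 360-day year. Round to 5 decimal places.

0.74542

T = 120/360 years.
Growth of 1 ILS over T: 1 + 0.0763×120/360 = 1.0254333.
BRL growth factor: 1 + 0.0527×120/360 = 1.0175667.
CIP: F = S · (grow ILS)/(grow BRL) = 0.7397 × 1.0254333/1.0175667 = 0.7454185 ILS per BRL.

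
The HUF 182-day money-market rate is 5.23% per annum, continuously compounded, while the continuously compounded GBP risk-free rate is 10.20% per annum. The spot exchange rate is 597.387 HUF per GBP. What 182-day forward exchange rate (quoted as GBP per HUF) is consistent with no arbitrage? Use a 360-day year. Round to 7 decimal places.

T = 182/360 years.
HUF growth factor: e^(0.0523×182/360) = 1.0267932.
GBP growth factor: e^(0.1020×182/360) = 1.0529194.
CIP: F = S · (grow HUF)/(grow GBP) = 597.387 × 1.0267932/1.0529194 = 582.5640 HUF per GBP.
Quoted the other way: 1/582.5640 = 0.0017165 GBP per HUF.

0.0017165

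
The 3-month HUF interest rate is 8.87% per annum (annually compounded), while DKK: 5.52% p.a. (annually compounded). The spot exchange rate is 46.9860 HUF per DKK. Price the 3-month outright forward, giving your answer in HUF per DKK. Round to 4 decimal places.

T = 3/12 years.
HUF growth factor: (1 + 0.0887)^(3/12) = 1.02147339.
Growth of 1 DKK over T: (1 + 0.0552)^(3/12) = 1.0135232.
Forward (HUF per DKK) = 46.986 × 1.02147339 / 1.0135232 = 47.354563.

47.3546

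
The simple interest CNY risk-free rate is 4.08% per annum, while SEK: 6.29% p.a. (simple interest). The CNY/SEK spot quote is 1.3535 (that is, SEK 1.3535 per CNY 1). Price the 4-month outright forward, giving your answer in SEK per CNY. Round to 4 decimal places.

1.3633

T = 4/12 years.
SEK growth factor: 1 + 0.0629×4/12 = 1.0209667.
Growth of 1 CNY over T: 1 + 0.0408×4/12 = 1.013600.
CIP: F = S · (grow SEK)/(grow CNY) = 1.3535 × 1.0209667/1.013600 = 1.363337 SEK per CNY.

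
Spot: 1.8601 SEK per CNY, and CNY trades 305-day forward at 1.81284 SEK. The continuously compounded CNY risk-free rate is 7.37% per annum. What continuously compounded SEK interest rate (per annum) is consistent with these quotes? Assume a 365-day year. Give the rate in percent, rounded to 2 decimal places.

T = 305/365 years.
CIP gives F = S · g_SEK/g_CNY, so g_SEK/g_CNY = 1.81284/1.8601 = 0.9745928.
CNY growth factor: e^(0.0737×305/365) = 1.0635208.
So the SEK growth factor = 1.0364997.
Take logs: ln 1.0364997 / (305/365) = 0.042902, so 4.29%.

4.29%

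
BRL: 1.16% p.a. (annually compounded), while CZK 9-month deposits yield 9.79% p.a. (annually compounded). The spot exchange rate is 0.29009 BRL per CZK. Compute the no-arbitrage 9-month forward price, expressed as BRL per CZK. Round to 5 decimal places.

0.27281

T = 9/12 years.
BRL accumulates by (1 + 0.0116)^(9/12) = 1.0086874.
CZK growth factor: (1 + 0.0979)^(9/12) = 1.0725612.
So F = 0.29009 × 1.0086874 / 1.0725612 = 0.2728144 (BRL/CZK).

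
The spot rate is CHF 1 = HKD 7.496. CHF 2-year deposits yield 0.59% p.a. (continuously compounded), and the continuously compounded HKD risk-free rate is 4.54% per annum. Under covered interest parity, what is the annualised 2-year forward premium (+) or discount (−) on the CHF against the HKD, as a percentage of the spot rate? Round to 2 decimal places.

+4.11%

T = 2 years.
F = S · g_HKD/g_CHF = 7.496 × 1.095050/1.0118699 = 8.112204.
(F − S)/S ÷ T = (8.112204 − 7.496)/7.496/2 = 0.041102 → 4.11%.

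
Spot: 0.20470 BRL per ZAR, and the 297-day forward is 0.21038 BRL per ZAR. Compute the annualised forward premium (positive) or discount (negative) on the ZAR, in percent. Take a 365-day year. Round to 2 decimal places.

T = 297/365 years.
ZAR trades forward at +2.77479% vs spot over the period.
×(1/T) gives 3.41% p.a.

+3.41%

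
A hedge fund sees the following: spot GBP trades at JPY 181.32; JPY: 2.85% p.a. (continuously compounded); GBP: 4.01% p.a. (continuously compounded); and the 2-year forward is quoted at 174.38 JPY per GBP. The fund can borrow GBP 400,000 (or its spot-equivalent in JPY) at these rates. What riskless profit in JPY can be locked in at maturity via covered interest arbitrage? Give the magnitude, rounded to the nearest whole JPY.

T = 2 years.
Route A — deposit GBP, sell forward: 400,000 × 1.0835037468 × 174.38 = JPY 75,576,553.35.
Route B — convert at spot, deposit JPY: 400,000 × 181.32 × 1.0586558104 = JPY 76,782,188.62.
The quoted forward undervalues GBP, so borrow GBP, convert to JPY at spot, deposit the JPY at 2.85%, and buy GBP forward at 174.38 to cover the loan.
Profit = 76,782,188.62 − 75,576,553.35 = JPY 1,205,635.

JPY 1,205,635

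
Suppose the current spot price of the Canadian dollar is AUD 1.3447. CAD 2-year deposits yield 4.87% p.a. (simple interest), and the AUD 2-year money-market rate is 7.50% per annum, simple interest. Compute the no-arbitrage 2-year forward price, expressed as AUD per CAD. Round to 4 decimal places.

1.4092

T = 2 years.
AUD accumulates by 1 + 0.0750×2 = 1.150000.
CAD accumulates by 1 + 0.0487×2 = 1.097400.
CIP: F = S · (grow AUD)/(grow CAD) = 1.3447 × 1.150000/1.097400 = 1.409153 AUD per CAD.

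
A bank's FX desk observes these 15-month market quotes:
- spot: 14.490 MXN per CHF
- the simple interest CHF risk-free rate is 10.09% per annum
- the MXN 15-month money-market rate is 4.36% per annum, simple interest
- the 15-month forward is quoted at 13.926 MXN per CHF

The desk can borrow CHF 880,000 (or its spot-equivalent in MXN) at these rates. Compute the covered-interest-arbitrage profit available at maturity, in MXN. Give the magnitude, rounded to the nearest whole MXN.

MXN 354,386

T = 15/12 years.
Invest the CHF and cover forward: 880,000 × 1.126125 × 13.926 = MXN 13,800,526.74.
Convert at spot and invest in MXN: 880,000 × 14.490 × 1.054500 = MXN 13,446,140.40.
The quoted forward overvalues CHF, so borrow MXN, buy CHF at spot, deposit the CHF at 10.09%, and sell the proceeds forward at 13.926.
Profit = 13,800,526.74 − 13,446,140.40 = MXN 354,386.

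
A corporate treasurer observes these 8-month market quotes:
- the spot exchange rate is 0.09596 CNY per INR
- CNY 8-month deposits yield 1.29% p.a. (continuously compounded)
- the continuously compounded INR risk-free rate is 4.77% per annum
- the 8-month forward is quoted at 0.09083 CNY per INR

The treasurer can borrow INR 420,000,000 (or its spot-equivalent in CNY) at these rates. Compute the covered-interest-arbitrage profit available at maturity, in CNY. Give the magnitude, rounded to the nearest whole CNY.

T = 8/12 years.
Keep in INR, deliver into the forward: 420,000,000·1.0323110225·0.09083 = CNY 39,381,220.27.
Swap to CNY now, deposit: 420,000,000·0.09596·1.0086370862 = CNY 40,651,302.21.
The quoted forward undervalues INR, so borrow INR, convert to CNY at spot, deposit the CNY at 1.29%, and buy INR forward at 0.09083 to cover the loan.
Arbitrage profit = |39,381,220.27 − 40,651,302.21| = CNY 1,270,082.

CNY 1,270,082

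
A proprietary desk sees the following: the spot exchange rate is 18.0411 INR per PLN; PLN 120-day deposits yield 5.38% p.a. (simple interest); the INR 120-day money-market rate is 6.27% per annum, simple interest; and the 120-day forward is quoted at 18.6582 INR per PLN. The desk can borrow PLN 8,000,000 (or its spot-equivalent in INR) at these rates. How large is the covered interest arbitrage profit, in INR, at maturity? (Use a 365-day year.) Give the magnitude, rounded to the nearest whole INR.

T = 120/365 years.
Route A — deposit PLN, sell forward: 8,000,000 × 1.01768767123 × 18.6582 = INR 151,905,760.86.
Route B — convert at spot, deposit INR: 8,000,000 × 18.0411 × 1.02061369863 = INR 147,303,950.39.
The quoted forward overvalues PLN, so borrow INR, buy PLN at spot, deposit the PLN at 5.38%, and sell the proceeds forward at 18.6582.
Arbitrage profit = |151,905,760.86 − 147,303,950.39| = INR 4,601,810.

INR 4,601,810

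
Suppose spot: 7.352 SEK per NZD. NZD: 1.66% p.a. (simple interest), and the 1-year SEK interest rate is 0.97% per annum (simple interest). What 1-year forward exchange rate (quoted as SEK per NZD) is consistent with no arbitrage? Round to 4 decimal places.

7.3021

T = 1 year.
SEK growth factor: 1 + 0.0097×1 = 1.009700.
NZD accumulates by 1 + 0.0166×1 = 1.016600.
So F = 7.352 × 1.009700 / 1.016600 = 7.302100 (SEK/NZD).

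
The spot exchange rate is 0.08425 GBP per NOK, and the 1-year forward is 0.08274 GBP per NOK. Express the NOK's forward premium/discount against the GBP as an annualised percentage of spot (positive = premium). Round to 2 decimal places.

-1.79%

T = 1 year.
NOK trades forward at -1.79228% vs spot over the period.
×(1/T) gives -1.79% p.a.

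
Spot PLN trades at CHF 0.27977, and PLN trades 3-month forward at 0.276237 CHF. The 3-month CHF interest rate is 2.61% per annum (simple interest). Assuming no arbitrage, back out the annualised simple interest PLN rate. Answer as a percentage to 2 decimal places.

7.76%

T = 3/12 years.
By CIP, F/S equals the CHF-to-PLN growth ratio: 0.276237/0.27977 = 0.9873718.
The CHF side grows by 1 + 0.0261×3/12 = 1.006525.
That pins the PLN growth at 1.0193982.
r = (1.0193982 − 1)/(3/12) = 0.077593 → 7.76%.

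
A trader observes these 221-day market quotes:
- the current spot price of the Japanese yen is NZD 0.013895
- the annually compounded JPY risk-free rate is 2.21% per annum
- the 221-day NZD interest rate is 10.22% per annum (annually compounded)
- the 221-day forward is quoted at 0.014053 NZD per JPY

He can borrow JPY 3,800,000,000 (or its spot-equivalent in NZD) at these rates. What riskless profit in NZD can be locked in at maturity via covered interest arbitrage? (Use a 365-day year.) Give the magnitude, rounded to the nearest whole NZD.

T = 221/365 years.
Route A — deposit JPY, sell forward: 3,800,000,000 × 1.0133233531 × 0.014053 = NZD 54,112,885.71.
Route B — convert at spot, deposit NZD: 3,800,000,000 × 0.013895 × 1.0606883721 = NZD 56,005,406.74.
The quoted forward undervalues JPY, so borrow JPY, convert to NZD at spot, deposit the NZD at 10.22%, and buy JPY forward at 0.014053 to cover the loan.
Arbitrage profit = |54,112,885.71 − 56,005,406.74| = NZD 1,892,521.

NZD 1,892,521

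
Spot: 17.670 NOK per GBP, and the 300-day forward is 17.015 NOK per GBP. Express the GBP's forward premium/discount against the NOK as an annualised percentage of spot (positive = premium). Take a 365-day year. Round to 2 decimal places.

T = 300/365 years.
(F − S)/S = (17.015 − 17.67)/17.67 = -0.0370685.
Per annum: -0.0370685 / (300/365) = -0.045100 = -4.51%.

-4.51%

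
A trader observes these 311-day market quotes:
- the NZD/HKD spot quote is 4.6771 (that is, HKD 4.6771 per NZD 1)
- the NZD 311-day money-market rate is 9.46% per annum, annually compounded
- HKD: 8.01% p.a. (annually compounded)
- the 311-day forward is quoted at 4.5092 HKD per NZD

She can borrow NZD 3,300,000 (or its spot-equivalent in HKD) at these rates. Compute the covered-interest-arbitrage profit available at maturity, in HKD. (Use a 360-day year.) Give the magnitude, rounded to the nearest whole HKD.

T = 311/360 years.
Invest the NZD and cover forward: 3,300,000 × 1.081215696 × 4.5092 = HKD 16,088,878.79.
Convert at spot and invest in HKD: 3,300,000 × 4.6771 × 1.0688312634 = HKD 16,496,801.32.
The quoted forward undervalues NZD, so borrow NZD, convert to HKD at spot, deposit the HKD at 8.01%, and buy NZD forward at 4.5092 to cover the loan.
The gap between the two covered legs is HKD 407,923.

HKD 407,923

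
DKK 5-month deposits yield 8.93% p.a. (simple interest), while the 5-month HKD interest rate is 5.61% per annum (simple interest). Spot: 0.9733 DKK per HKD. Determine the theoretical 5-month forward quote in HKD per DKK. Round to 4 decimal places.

1.0137

T = 5/12 years.
DKK growth factor: 1 + 0.0893×5/12 = 1.0372083.
HKD growth factor: 1 + 0.0561×5/12 = 1.023375.
CIP: F = S · (grow DKK)/(grow HKD) = 0.9733 × 1.0372083/1.023375 = 0.9864564 DKK per HKD.
Quoted the other way: 1/0.9864564 = 1.0137 HKD per DKK.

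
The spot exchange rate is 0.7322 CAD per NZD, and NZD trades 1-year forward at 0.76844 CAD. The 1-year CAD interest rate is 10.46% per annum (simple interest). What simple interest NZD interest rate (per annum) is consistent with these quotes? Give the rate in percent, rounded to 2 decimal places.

5.25%

T = 1 year.
CIP gives F = S · g_CAD/g_NZD, so g_CAD/g_NZD = 0.76844/0.7322 = 1.0494947.
The CAD side grows by 1 + 0.1046×1 = 1.104600.
That pins the NZD growth at 1.0525065.
(1.0525065 − 1)/T = 0.052507, i.e. 5.25%.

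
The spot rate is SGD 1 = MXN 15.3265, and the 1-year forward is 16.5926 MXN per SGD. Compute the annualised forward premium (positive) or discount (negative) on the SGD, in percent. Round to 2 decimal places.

T = 1 year.
SGD trades forward at +8.26086% vs spot over the period.
Per annum: 0.0826086 / 1 = 0.082609 = 8.26%.

+8.26%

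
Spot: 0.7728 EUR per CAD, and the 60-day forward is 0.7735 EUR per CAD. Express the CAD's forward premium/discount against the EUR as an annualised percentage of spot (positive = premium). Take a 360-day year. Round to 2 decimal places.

+0.54%

T = 60/360 years.
CAD trades forward at +0.09058% vs spot over the period.
×(1/T) gives 0.54% p.a.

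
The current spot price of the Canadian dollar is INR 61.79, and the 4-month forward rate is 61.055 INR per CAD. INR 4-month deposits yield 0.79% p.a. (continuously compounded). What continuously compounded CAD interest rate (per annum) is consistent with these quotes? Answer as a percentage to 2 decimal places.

4.38%

T = 4/12 years.
CIP gives F = S · g_INR/g_CAD, so g_INR/g_CAD = 61.055/61.79 = 0.9881049.
The INR side grows by e^(0.0079×4/12) = 1.0026368.
That pins the CAD growth at 1.0147068.
Take logs: ln 1.0147068 / (4/12) = 0.043799, so 4.38%.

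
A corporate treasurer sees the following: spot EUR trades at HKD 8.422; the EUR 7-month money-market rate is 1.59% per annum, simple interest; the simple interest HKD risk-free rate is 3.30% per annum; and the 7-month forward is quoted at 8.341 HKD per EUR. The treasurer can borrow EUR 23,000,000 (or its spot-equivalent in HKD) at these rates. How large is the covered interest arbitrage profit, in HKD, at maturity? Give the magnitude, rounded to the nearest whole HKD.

HKD 3,812,497

T = 7/12 years.
Invest the EUR and cover forward: 23,000,000 × 1.009275 × 8.341 = HKD 193,622,343.83.
Convert at spot and invest in HKD: 23,000,000 × 8.422 × 1.019250 = HKD 197,434,840.50.
The quoted forward undervalues EUR, so borrow EUR, convert to HKD at spot, deposit the HKD at 3.30%, and buy EUR forward at 8.341 to cover the loan.
Profit = 197,434,840.50 − 193,622,343.83 = HKD 3,812,497.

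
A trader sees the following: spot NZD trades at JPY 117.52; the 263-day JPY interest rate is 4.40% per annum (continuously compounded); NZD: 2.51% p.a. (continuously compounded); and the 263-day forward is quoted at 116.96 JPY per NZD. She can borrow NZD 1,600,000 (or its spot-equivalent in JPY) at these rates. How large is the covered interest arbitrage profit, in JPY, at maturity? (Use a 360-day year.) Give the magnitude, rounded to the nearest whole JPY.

JPY 3,575,220

T = 263/360 years.
Keep in NZD, deliver into the forward: 1,600,000·1.01850609855·116.96 = JPY 190,599,157.26.
Swap to JPY now, deposit: 1,600,000·117.52·1.03266665749 = JPY 194,174,376.94.
The quoted forward undervalues NZD, so borrow NZD, convert to JPY at spot, deposit the JPY at 4.40%, and buy NZD forward at 116.96 to cover the loan.
Profit = 194,174,376.94 − 190,599,157.26 = JPY 3,575,220.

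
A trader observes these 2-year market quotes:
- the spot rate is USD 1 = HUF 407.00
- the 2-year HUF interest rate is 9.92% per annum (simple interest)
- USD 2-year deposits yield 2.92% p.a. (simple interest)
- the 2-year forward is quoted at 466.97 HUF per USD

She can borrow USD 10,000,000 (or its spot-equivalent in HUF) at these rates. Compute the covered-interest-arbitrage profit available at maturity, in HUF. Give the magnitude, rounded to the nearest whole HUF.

HUF 64,922,480

T = 2 years.
Invest the USD and cover forward: 10,000,000 × 1.058400 × 466.97 = HUF 4,942,410,480.00.
Convert at spot and invest in HUF: 10,000,000 × 407.00 × 1.198400 = HUF 4,877,488,000.00.
The quoted forward overvalues USD, so borrow HUF, buy USD at spot, deposit the USD at 2.92%, and sell the proceeds forward at 466.97.
Arbitrage profit = |4,942,410,480.00 − 4,877,488,000.00| = HUF 64,922,480.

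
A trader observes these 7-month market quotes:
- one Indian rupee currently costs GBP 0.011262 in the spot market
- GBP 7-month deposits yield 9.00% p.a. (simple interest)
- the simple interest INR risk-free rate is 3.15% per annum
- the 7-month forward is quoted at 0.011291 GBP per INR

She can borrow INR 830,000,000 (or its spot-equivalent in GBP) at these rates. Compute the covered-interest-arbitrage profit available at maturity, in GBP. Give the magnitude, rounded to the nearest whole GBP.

T = 7/12 years.
Invest the INR and cover forward: 830,000,000 × 1.018375 × 0.011291 = GBP 9,543,731.86.
Convert at spot and invest in GBP: 830,000,000 × 0.011262 × 1.052500 = GBP 9,838,201.65.
The quoted forward undervalues INR, so borrow INR, convert to GBP at spot, deposit the GBP at 9.00%, and buy INR forward at 0.011291 to cover the loan.
The gap between the two covered legs is GBP 294,470.

GBP 294,470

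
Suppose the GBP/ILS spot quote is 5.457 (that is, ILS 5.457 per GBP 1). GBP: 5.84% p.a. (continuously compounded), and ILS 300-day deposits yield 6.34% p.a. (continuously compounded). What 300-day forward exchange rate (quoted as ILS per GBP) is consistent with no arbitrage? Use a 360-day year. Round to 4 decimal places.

5.4798

T = 300/360 years.
ILS growth factor: e^(0.0634×300/360) = 1.0542539.
GBP growth factor: e^(0.0584×300/360) = 1.0498703.
Forward (ILS per GBP) = 5.457 × 1.0542539 / 1.0498703 = 5.479785.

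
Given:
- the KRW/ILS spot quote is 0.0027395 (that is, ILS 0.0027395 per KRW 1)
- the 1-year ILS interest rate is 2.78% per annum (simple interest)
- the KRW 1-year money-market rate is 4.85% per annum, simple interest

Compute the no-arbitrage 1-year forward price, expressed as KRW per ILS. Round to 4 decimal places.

372.3819

T = 1 year.
ILS growth factor: 1 + 0.0278×1 = 1.027800.
KRW accumulates by 1 + 0.0485×1 = 1.048500.
CIP: F = S · (grow ILS)/(grow KRW) = 0.0027395 × 1.027800/1.048500 = 0.00268541545 ILS per KRW.
Quoted the other way: 1/0.00268541545 = 372.3819 KRW per ILS.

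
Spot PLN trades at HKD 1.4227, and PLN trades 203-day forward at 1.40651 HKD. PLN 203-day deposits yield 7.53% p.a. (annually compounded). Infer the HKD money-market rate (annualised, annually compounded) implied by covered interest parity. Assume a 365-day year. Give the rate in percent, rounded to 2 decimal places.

5.34%

T = 203/365 years.
F/S = 1.40651/1.4227 = 0.9886202 = (growth of HKD) / (growth of PLN).
The PLN side grows by (1 + 0.0753)^(203/365) = 1.0412036.
That pins the HKD growth at 1.0293549.
Annualise: 1.0293549^(365/203) − 1 = 0.053398 = 5.34%.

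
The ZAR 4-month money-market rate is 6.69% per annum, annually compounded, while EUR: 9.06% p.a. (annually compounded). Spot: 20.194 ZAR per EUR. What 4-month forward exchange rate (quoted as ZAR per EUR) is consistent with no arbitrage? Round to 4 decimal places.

20.0466

T = 4/12 years.
ZAR growth factor: (1 + 0.0669)^(4/12) = 1.02182041.
EUR growth factor: (1 + 0.0906)^(4/12) = 1.02933127.
CIP: F = S · (grow ZAR)/(grow EUR) = 20.194 × 1.02182041/1.02933127 = 20.046648 ZAR per EUR.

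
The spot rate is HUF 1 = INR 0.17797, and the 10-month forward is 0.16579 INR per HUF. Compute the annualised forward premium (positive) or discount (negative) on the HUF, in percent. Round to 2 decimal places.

T = 10/12 years.
(F − S)/S = (0.16579 − 0.17797)/0.17797 = -0.0684385.
×(1/T) gives -8.21% p.a.

-8.21%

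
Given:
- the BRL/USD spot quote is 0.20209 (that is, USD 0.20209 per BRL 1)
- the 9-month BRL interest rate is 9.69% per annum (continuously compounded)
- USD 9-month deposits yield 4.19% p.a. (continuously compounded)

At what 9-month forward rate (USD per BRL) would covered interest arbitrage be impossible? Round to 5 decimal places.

0.19392

T = 9/12 years.
Growth of 1 USD over T: e^(0.0419×9/12) = 1.031924.
BRL accumulates by e^(0.0969×9/12) = 1.075381.
CIP: F = S · (grow USD)/(grow BRL) = 0.20209 × 1.031924/1.075381 = 0.1939234 USD per BRL.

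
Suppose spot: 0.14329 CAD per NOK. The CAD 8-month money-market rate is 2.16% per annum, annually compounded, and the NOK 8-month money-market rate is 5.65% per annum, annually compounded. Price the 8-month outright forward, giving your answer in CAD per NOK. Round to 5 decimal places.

T = 8/12 years.
Growth of 1 CAD over T: (1 + 0.0216)^(8/12) = 1.0143487.
NOK accumulates by (1 + 0.0565)^(8/12) = 1.0373206.
Forward (CAD per NOK) = 0.14329 × 1.0143487 / 1.0373206 = 0.1401168.

0.14012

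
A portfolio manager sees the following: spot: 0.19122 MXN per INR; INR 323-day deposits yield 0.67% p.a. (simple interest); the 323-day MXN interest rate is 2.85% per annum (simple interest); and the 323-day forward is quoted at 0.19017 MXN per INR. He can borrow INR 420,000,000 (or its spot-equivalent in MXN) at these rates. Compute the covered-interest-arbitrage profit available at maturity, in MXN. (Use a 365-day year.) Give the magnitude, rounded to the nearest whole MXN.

T = 323/365 years.
Route A — deposit INR, sell forward: 420,000,000 × 1.0059290411 × 0.19017 = MXN 80,344,960.81.
Route B — convert at spot, deposit MXN: 420,000,000 × 0.19122 × 1.0252205479 = MXN 82,337,922.73.
The quoted forward undervalues INR, so borrow INR, convert to MXN at spot, deposit the MXN at 2.85%, and buy INR forward at 0.19017 to cover the loan.
Profit = 82,337,922.73 − 80,344,960.81 = MXN 1,992,962.

MXN 1,992,962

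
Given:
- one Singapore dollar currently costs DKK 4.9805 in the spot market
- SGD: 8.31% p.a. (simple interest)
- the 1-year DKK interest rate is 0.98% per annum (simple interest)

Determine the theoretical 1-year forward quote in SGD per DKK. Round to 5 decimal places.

T = 1 year.
Growth of 1 DKK over T: 1 + 0.0098×1 = 1.009800.
SGD growth factor: 1 + 0.0831×1 = 1.083100.
Forward (DKK per SGD) = 4.9805 × 1.009800 / 1.083100 = 4.643439.
Invert for SGD per DKK: 1 / 4.643439 = 0.21536.

0.21536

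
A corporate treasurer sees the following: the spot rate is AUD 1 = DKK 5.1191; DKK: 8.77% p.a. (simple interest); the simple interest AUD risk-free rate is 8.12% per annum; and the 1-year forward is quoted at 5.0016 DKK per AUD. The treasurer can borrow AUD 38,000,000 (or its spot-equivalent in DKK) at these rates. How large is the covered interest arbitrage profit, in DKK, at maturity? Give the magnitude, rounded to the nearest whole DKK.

T = 1 year.
Invest the AUD and cover forward: 38,000,000 × 1.081200 × 5.0016 = DKK 205,493,736.96.
Convert at spot and invest in DKK: 38,000,000 × 5.1191 × 1.087700 = DKK 211,585,712.66.
The quoted forward undervalues AUD, so borrow AUD, convert to DKK at spot, deposit the DKK at 8.77%, and buy AUD forward at 5.0016 to cover the loan.
The gap between the two covered legs is DKK 6,091,976.

DKK 6,091,976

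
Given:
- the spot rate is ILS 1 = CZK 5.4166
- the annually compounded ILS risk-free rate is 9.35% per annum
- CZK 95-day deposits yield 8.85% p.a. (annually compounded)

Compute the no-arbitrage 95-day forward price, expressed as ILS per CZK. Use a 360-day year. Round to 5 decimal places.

0.18484

T = 95/360 years.
CZK growth factor: (1 + 0.0885)^(95/360) = 1.0226302.
Growth of 1 ILS over T: (1 + 0.0935)^(95/360) = 1.0238677.
So F = 5.4166 × 1.0226302 / 1.0238677 = 5.410053 (CZK/ILS).
Invert for ILS per CZK: 1 / 5.410053 = 0.18484.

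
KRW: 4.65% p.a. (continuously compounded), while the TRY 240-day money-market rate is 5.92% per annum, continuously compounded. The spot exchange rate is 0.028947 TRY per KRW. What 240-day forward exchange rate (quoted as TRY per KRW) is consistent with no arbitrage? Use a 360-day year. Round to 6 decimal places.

T = 240/360 years.
TRY accumulates by e^(0.0592×240/360) = 1.0402558.
Growth of 1 KRW over T: e^(0.0465×240/360) = 1.0314855.
CIP: F = S · (grow TRY)/(grow KRW) = 0.028947 × 1.0402558/1.0314855 = 0.02919312 TRY per KRW.

0.029193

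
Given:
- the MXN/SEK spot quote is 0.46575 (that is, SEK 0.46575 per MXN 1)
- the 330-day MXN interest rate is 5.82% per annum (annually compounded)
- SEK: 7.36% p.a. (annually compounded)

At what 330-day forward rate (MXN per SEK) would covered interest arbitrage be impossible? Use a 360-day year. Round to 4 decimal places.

2.1188

T = 330/360 years.
SEK growth factor: (1 + 0.0736)^(330/360) = 1.0672651.
Growth of 1 MXN over T: (1 + 0.0582)^(330/360) = 1.0532233.
Forward (SEK per MXN) = 0.46575 × 1.0672651 / 1.0532233 = 0.4719595.
Quoted the other way: 1/0.4719595 = 2.1188 MXN per SEK.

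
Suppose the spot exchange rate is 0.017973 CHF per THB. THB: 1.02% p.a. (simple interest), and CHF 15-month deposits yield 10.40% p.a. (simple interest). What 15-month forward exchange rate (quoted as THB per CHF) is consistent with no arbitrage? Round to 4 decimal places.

49.8659

T = 15/12 years.
Growth of 1 CHF over T: 1 + 0.1040×15/12 = 1.130000.
Growth of 1 THB over T: 1 + 0.0102×15/12 = 1.012750.
Forward (CHF per THB) = 0.017973 × 1.130000 / 1.012750 = 0.020053804.
Quoted the other way: 1/0.020053804 = 49.8659 THB per CHF.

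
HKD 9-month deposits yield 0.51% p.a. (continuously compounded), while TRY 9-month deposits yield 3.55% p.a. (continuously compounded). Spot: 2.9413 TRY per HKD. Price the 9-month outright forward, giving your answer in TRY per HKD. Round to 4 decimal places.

3.0091

T = 9/12 years.
Growth of 1 TRY over T: e^(0.0355×9/12) = 1.0269826.
HKD accumulates by e^(0.0051×9/12) = 1.0038323.
CIP: F = S · (grow TRY)/(grow HKD) = 2.9413 × 1.0269826/1.0038323 = 3.009132 TRY per HKD.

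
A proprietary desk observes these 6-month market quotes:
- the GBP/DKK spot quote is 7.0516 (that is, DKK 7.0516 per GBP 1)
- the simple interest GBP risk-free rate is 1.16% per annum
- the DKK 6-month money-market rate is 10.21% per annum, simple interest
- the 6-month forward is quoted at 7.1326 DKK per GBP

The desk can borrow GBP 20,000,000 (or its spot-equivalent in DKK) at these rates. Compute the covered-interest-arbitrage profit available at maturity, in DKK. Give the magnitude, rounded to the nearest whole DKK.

DKK 4,752,302

T = 6/12 years.
Keep in GBP, deliver into the forward: 20,000,000·1.005800·7.1326 = DKK 143,479,381.60.
Swap to DKK now, deposit: 20,000,000·7.0516·1.051050 = DKK 148,231,683.60.
The quoted forward undervalues GBP, so borrow GBP, convert to DKK at spot, deposit the DKK at 10.21%, and buy GBP forward at 7.1326 to cover the loan.
The gap between the two covered legs is DKK 4,752,302.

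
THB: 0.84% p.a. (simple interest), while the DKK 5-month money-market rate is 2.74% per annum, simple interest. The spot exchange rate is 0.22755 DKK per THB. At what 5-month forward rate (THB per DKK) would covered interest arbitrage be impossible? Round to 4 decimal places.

T = 5/12 years.
DKK growth factor: 1 + 0.0274×5/12 = 1.0114167.
THB growth factor: 1 + 0.0084×5/12 = 1.003500.
So F = 0.22755 × 1.0114167 / 1.003500 = 0.2293452 (DKK/THB).
Quoted the other way: 1/0.2293452 = 4.3602 THB per DKK.

4.3602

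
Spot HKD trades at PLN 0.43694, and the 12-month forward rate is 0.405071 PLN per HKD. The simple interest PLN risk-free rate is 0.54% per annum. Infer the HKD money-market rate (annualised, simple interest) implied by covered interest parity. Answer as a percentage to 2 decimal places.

T = 1 year.
By CIP, F/S equals the PLN-to-HKD growth ratio: 0.405071/0.43694 = 0.9270632.
PLN growth factor: 1 + 0.0054×1 = 1.005400.
That pins the HKD growth at 1.084500.
(1.084500 − 1)/T = 0.084500, i.e. 8.45%.

8.45%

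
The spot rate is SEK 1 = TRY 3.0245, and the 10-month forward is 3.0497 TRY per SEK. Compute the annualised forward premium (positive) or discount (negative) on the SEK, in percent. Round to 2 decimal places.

+1.00%

T = 10/12 years.
SEK trades forward at +0.83320% vs spot over the period.
Annualise by dividing by T: 0.0083320 / (10/12) = 0.009998 → 1.00%.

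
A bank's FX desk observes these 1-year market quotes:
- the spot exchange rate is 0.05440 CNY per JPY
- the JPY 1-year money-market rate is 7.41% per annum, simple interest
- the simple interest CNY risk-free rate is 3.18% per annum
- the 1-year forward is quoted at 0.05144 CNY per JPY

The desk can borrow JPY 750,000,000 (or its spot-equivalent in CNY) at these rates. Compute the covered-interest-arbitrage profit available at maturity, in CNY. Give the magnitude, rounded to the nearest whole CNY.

T = 1 year.
Invest the JPY and cover forward: 750,000,000 × 1.074100 × 0.05144 = CNY 41,438,778.00.
Convert at spot and invest in CNY: 750,000,000 × 0.05440 × 1.031800 = CNY 42,097,440.00.
The quoted forward undervalues JPY, so borrow JPY, convert to CNY at spot, deposit the CNY at 3.18%, and buy JPY forward at 0.05144 to cover the loan.
Arbitrage profit = |41,438,778.00 − 42,097,440.00| = CNY 658,662.

CNY 658,662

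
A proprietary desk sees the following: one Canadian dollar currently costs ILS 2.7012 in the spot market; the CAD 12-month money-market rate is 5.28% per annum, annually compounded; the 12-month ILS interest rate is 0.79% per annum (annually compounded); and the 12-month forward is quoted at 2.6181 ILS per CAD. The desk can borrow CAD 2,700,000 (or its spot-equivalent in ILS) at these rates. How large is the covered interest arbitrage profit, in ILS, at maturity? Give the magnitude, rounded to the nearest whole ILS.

ILS 91,250

T = 1 year.
Invest the CAD and cover forward: 2,700,000 × 1.052800 × 2.6181 = ILS 7,442,106.34.
Convert at spot and invest in ILS: 2,700,000 × 2.7012 × 1.007900 = ILS 7,350,856.60.
The quoted forward overvalues CAD, so borrow ILS, buy CAD at spot, deposit the CAD at 5.28%, and sell the proceeds forward at 2.6181.
Arbitrage profit = |7,442,106.34 − 7,350,856.60| = ILS 91,250.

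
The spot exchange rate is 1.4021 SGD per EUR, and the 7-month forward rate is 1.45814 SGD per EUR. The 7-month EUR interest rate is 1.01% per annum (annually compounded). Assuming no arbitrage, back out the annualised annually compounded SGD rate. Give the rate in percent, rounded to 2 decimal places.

8.03%

T = 7/12 years.
CIP gives F = S · g_SGD/g_EUR, so g_SGD/g_EUR = 1.45814/1.4021 = 1.0399686.
EUR growth factor: (1 + 0.0101)^(7/12) = 1.0058793.
That pins the SGD growth at 1.0460829.
r = 1.0460829^(12/7) − 1 = 0.080294 → 8.03%.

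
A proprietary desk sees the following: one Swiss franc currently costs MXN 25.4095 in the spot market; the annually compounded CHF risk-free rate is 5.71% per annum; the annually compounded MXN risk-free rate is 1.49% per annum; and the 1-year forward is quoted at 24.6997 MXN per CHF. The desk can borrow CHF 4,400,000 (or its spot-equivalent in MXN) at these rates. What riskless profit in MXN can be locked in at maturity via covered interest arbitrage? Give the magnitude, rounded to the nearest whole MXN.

T = 1 year.
Invest the CHF and cover forward: 4,400,000 × 1.057100 × 24.6997 = MXN 114,884,232.63.
Convert at spot and invest in MXN: 4,400,000 × 25.4095 × 1.014900 = MXN 113,467,646.82.
The quoted forward overvalues CHF, so borrow MXN, buy CHF at spot, deposit the CHF at 5.71%, and sell the proceeds forward at 24.6997.
Profit = 114,884,232.63 − 113,467,646.82 = MXN 1,416,586.

MXN 1,416,586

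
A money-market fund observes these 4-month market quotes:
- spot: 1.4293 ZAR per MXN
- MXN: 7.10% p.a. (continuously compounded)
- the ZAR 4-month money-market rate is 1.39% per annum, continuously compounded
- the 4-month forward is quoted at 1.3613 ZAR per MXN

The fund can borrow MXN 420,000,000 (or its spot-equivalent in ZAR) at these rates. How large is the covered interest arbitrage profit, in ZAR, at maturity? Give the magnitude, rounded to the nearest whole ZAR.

ZAR 17,655,158

T = 4/12 years.
Keep in MXN, deliver into the forward: 420,000,000·1.02394894468·1.3613 = ZAR 585,438,713.33.
Swap to ZAR now, deposit: 420,000,000·1.4293·1.00464408382 = ZAR 603,093,871.38.
The quoted forward undervalues MXN, so borrow MXN, convert to ZAR at spot, deposit the ZAR at 1.39%, and buy MXN forward at 1.3613 to cover the loan.
Arbitrage profit = |585,438,713.33 − 603,093,871.38| = ZAR 17,655,158.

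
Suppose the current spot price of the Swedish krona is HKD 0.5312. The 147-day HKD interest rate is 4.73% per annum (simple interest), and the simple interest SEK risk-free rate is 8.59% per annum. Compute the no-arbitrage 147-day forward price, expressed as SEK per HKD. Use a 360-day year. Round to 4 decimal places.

1.9116

T = 147/360 years.
HKD growth factor: 1 + 0.0473×147/360 = 1.0193142.
Growth of 1 SEK over T: 1 + 0.0859×147/360 = 1.0350758.
So F = 0.5312 × 1.0193142 / 1.0350758 = 0.5231112 (HKD/SEK).
Quoted the other way: 1/0.5231112 = 1.9116 SEK per HKD.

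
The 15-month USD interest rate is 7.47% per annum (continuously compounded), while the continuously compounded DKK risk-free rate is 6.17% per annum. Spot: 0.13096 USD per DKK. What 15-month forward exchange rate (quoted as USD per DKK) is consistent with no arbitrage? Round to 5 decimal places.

0.13311

T = 15/12 years.
Growth of 1 USD over T: e^(0.0747×15/12) = 1.0978734.
DKK growth factor: e^(0.0617×15/12) = 1.0801771.
So F = 0.13096 × 1.0978734 / 1.0801771 = 0.1331055 (USD/DKK).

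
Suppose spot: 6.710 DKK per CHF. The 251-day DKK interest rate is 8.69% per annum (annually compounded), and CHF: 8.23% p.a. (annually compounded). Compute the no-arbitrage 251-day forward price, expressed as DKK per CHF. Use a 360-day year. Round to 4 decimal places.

6.7299

T = 251/360 years.
DKK growth factor: (1 + 0.0869)^(251/360) = 1.0598202.
CHF growth factor: (1 + 0.0823)^(251/360) = 1.0566909.
Forward (DKK per CHF) = 6.71 × 1.0598202 / 1.0566909 = 6.729871.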